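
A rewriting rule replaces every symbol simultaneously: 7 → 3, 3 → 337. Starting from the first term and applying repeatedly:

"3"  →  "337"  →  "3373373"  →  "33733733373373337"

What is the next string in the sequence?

Applying the rule to each of the 17 symbols of 33733733373373337 gives the pieces 337 337 3 337 337 3 337 337 337 3 337 337 3 337 337 337 3, which concatenate to the answer.

33733733373373337337337333733733373373373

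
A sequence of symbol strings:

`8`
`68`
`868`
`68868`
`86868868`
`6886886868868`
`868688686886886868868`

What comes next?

6886886868868868688686886886868868

This is a Fibonacci-style word recurrence s(k) = s(k−2)·s(k−1): e.g. 8·68 = 868.
So term 8 is 6886886868868·868688686886886868868.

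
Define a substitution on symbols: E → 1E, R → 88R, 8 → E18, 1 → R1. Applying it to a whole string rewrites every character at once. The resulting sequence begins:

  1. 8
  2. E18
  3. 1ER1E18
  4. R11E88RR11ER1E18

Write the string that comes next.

88RR1R11EE18E1888R88RR1R11E88RR11ER1E18

Applying the rule to each of the 16 symbols of R11E88RR11ER1E18 gives the pieces 88R R1 R1 1E E18 E18 88R 88R R1 R1 1E 88R R1 1E R1 E18, which concatenate to the answer.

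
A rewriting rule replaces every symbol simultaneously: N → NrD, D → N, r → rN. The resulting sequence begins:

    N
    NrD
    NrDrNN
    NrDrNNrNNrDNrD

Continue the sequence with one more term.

Rewriting the 14 symbols of NrDrNNrNNrDNrD one by one yields NrD rN N rN NrD NrD rN NrD NrD rN N NrD rN N; concatenated:

NrDrNNrNNrDNrDrNNrDNrDrNNNrDrNN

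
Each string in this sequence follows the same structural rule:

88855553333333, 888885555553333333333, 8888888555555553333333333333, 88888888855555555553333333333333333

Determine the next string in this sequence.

Term n consists of 2n-1 8's, followed by 2n 5's, followed by 3n+1 3's, where the shown terms are n = 2, 3, 4, 5.
Setting n = 6 gives 11, 12, 19 characters in each block.

888888888885555555555553333333333333333333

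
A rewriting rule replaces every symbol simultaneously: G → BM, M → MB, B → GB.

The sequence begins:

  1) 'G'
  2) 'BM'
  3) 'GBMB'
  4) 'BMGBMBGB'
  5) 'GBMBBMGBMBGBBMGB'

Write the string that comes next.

Replace each of the 16 characters of GBMBBMGBMBGBBMGB in place — BM GB MB GB GB MB BM GB MB GB BM GB GB MB BM GB — and concatenate.

BMGBMBGBGBMBBMGBMBGBBMGBGBMBBMGB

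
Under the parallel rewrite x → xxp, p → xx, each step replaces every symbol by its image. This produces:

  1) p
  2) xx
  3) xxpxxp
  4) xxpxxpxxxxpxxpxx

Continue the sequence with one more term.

Applying the rule to each of the 16 symbols of xxpxxpxxxxpxxpxx gives the pieces xxp xxp xx xxp xxp xx xxp xxp xxp xxp xx xxp xxp xx xxp xxp, which concatenate to the answer.

xxpxxpxxxxpxxpxxxxpxxpxxpxxpxxxxpxxpxxxxpxxp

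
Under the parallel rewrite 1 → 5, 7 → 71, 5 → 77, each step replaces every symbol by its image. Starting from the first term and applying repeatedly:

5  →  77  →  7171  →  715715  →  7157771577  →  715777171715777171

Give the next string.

715777171715715715777171715715

Applying the rule to each of the 18 symbols of 715777171715777171 gives the pieces 71 5 77 71 71 71 5 71 5 71 5 77 71 71 71 5 71 5, which concatenate to the answer.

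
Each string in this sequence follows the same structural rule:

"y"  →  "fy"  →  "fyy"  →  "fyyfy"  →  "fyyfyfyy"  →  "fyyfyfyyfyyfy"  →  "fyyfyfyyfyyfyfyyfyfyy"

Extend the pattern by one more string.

From term 3 onward, concatenate the last term with the second-to-last: fy·y = fyy, fyy·fy = fyyfy, …
Continuing: fyyfyfyyfyyfyfyyfyfyy · fyyfyfyyfyyfy gives term 8.

fyyfyfyyfyyfyfyyfyfyyfyyfyfyyfyyfy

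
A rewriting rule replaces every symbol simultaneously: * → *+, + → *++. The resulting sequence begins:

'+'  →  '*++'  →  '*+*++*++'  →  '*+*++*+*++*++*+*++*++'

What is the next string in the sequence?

Applying the rule to each of the 21 symbols of *+*++*+*++*++*+*++*++ gives the pieces *+ *++ *+ *++ *++ *+ *++ *+ *++ *++ *+ *++ *++ *+ *++ *+ *++ *++ *+ *++ *++, which concatenate to the answer.

*+*++*+*++*++*+*++*+*++*++*+*++*++*+*++*+*++*++*+*++*++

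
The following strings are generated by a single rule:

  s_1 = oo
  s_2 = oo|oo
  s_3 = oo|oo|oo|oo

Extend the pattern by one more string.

oo|oo|oo|oo|oo|oo|oo|oo

Every step duplicates the string with '|' between the halves.
One more doubling of oo|oo|oo|oo gives the answer.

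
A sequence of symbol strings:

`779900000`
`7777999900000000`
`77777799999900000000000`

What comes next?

The n-th term is 2n 7's then 2n 9's then 3n+2 0's (n = 1, 2, …).
Setting n = 4 gives 8, 8, 14 characters in each block.

777777779999999900000000000000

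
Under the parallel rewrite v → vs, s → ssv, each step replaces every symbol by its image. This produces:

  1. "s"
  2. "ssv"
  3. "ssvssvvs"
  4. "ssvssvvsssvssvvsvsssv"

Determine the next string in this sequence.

ssvssvvsssvssvvsvsssvssvssvvsssvssvvsvsssvvsssvssvssvvs

Replace each of the 21 characters of ssvssvvsssvssvvsvsssv in place — ssv ssv vs ssv ssv vs vs ssv ssv ssv vs ssv ssv vs vs ssv vs ssv ssv ssv vs — and concatenate.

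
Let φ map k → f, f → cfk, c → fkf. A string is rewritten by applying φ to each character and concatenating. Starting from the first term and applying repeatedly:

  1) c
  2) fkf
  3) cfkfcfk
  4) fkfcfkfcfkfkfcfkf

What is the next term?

φ(fkfcfkfcfkfkfcfkf) expands symbol-by-symbol to cfk f cfk fkf cfk f cfk fkf cfk f cfk f cfk fkf cfk f cfk; joining the 17 pieces gives the next term.

cfkfcfkfkfcfkfcfkfkfcfkfcfkfcfkfkfcfkfcfk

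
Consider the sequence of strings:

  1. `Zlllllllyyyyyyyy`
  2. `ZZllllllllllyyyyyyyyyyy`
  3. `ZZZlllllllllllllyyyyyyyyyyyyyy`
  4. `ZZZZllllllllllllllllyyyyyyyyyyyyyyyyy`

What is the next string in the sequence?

The n-th term is n-2 Z's then 3n-2 l's then 3n-1 y's, where the shown terms are n = 3, 4, 5, 6.
At n = 7 the blocks have lengths 5, 19, 20.

ZZZZZlllllllllllllllllllyyyyyyyyyyyyyyyyyyyy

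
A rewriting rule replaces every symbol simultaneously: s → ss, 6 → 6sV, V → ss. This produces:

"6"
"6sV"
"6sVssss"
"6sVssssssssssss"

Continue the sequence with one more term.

6sVssssssssssssssssssssssssssss

Replace each of the 15 characters of 6sVssssssssssss in place — 6sV ss ss ss ss ss ss ss ss ss ss ss ss ss ss — and concatenate.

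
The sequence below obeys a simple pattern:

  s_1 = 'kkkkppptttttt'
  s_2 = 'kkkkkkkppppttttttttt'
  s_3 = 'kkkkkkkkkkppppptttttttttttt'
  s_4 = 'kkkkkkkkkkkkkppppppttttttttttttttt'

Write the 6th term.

Reading off run lengths: k runs 4, 7, 10, 13; p runs 3, 4, 5, 6; t runs 6, 9, 12, 15 — each is linear in n (n = 1, 2, …).
For term 6, n = 6, so the run lengths are 19, 8, 21.

kkkkkkkkkkkkkkkkkkkppppppppttttttttttttttttttttt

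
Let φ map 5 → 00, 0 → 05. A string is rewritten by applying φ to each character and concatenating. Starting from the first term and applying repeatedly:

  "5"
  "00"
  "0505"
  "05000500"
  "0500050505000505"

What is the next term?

φ(0500050505000505) expands symbol-by-symbol to 05 00 05 05 05 00 05 00 05 00 05 05 05 00 05 00; joining the 16 pieces gives the next term.

05000505050005000500050505000500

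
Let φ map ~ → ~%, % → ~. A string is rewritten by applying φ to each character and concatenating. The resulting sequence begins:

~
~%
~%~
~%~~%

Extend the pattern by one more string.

Rewriting each symbol of ~%~~%: ~→~%, %→~, ~→~%, ~→~%, %→~, which concatenates to ~% ~ ~% ~% ~.

~%~~%~%~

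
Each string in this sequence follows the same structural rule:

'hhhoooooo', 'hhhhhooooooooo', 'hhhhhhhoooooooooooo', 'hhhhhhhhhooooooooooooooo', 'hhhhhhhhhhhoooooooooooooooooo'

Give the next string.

Each string has the form h^{2n-1} o^{3n}, where the shown terms are n = 2, 3, 4, 5, 6.
For the next term, n = 7, so the run lengths are 13, 21.

hhhhhhhhhhhhhooooooooooooooooooooo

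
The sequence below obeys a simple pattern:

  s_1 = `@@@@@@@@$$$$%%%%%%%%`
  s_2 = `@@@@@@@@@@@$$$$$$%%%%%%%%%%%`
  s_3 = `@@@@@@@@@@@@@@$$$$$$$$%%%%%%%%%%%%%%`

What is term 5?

@@@@@@@@@@@@@@@@@@@@$$$$$$$$$$$$%%%%%%%%%%%%%%%%%%%%

Term n consists of 3n+2 @'s, followed by 2n $'s, followed by 3n+2 %'s, where the shown terms are n = 2, 3, 4.
For term 5, n = 6, so the run lengths are 20, 12, 20.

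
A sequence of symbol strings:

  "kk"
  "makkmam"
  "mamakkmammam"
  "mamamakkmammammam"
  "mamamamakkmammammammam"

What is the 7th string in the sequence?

mamamamamamakkmammammammammammam

Each term wraps the previous one in ma on the left and mam on the right.
From mamamamakkmammammammam, 2 further steps: mamamamakkmammammammam → mamamamamakkmammammammammam → (answer).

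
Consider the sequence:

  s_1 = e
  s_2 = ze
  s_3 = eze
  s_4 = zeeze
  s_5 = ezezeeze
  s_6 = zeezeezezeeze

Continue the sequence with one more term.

ezezeezezeezeezezeeze

This is a Fibonacci-style word recurrence s(k) = s(k−2)·s(k−1): e.g. e·ze = eze.
So term 7 is ezezeeze·zeezeezezeeze.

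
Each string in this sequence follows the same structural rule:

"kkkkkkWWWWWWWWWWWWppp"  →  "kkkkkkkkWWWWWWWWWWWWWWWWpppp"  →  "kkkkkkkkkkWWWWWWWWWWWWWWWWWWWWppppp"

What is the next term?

The n-th term is 2n k's then 4n W's then n p's, where the shown terms are n = 3, 4, 5.
At n = 6 the blocks have lengths 12, 24, 6.

kkkkkkkkkkkkWWWWWWWWWWWWWWWWWWWWWWWWpppppp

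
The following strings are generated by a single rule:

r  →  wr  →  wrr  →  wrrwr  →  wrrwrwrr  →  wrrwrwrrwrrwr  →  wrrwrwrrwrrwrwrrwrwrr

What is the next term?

wrrwrwrrwrrwrwrrwrwrrwrrwrwrrwrrwr

From term 3 onward, concatenate the last term with the second-to-last: wr·r = wrr, wrr·wr = wrrwr, …
So term 8 is wrrwrwrrwrrwrwrrwrwrr·wrrwrwrrwrrwr.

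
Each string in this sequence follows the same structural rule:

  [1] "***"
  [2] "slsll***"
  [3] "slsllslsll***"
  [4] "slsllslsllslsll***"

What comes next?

slsllslsllslsllslsll***

Each term is the previous one with slsll prepended.
One more step from slsllslsllslsll*** gives the answer.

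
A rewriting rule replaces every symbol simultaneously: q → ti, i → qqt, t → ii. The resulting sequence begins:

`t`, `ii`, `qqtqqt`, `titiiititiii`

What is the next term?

iiqqtiiqqtqqtqqtiiqqtiiqqtqqtqqt

Apply φ to titiiititiii symbol by symbol: t→ii, i→qqt, t→ii, i→qqt, i→qqt, i→qqt, t→ii, i→qqt, t→ii, i→qqt, i→qqt, i→qqt; joined: ii qqt ii qqt qqt qqt ii qqt ii qqt qqt qqt.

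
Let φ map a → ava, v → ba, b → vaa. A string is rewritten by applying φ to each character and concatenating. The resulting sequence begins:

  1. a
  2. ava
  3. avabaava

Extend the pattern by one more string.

avabaavavaaavaavabaava

Expanding avabaava: a→ava, v→ba, a→ava, b→vaa, a→ava, a→ava, v→ba, a→ava. Concatenated: ava ba ava vaa ava ava ba ava.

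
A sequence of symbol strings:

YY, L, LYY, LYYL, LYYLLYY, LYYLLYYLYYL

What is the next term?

From term 3 onward, concatenate the last term with the second-to-last: L·YY = LYY, LYY·L = LYYL, …
So term 7 is LYYLLYYLYYL·LYYLLYY.

LYYLLYYLYYLLYYLLYY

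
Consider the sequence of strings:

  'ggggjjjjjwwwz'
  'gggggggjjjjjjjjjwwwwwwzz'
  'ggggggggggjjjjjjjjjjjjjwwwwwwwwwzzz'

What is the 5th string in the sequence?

Each string has the form g^{3n+1} j^{4n+1} w^{3n} z^{n} (n = 1, 2, …).
At n = 5 the blocks have lengths 16, 21, 15, 5.

ggggggggggggggggjjjjjjjjjjjjjjjjjjjjjwwwwwwwwwwwwwwwzzzzz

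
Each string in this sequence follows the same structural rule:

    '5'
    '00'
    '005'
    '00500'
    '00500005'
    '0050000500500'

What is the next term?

005000050050000500005

From term 3 onward, concatenate the last term with the second-to-last: 00·5 = 005, 005·00 = 00500, …
So term 7 is 0050000500500·00500005.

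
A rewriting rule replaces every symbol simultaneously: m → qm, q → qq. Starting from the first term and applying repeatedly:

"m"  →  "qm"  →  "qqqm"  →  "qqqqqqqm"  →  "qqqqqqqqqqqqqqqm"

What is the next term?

Rewriting the 16 symbols of qqqqqqqqqqqqqqqm one by one yields qq qq qq qq qq qq qq qq qq qq qq qq qq qq qq qm; concatenated:

qqqqqqqqqqqqqqqqqqqqqqqqqqqqqqqm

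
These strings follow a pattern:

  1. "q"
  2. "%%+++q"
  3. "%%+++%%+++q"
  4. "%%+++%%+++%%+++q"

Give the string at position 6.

%%+++%%+++%%+++%%+++%%+++q

The strings grow by a fixed prefix %%+++ each time.
From %%+++%%+++%%+++q, 2 further steps: %%+++%%+++%%+++q → %%+++%%+++%%+++%%+++q → (answer).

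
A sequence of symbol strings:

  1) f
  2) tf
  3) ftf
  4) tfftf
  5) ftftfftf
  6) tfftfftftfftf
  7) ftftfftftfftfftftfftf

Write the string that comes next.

tfftfftftfftfftftfftftfftfftftfftf

This is a Fibonacci-style word recurrence s(k) = s(k−2)·s(k−1): e.g. f·tf = ftf.
So term 8 is tfftfftftfftf·ftftfftftfftfftftfftf.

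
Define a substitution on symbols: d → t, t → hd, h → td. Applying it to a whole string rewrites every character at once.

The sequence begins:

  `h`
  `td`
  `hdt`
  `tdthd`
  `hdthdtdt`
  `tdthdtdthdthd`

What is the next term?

φ(tdthdtdthdthd) expands symbol-by-symbol to hd t hd td t hd t hd td t hd td t; joining the 13 pieces gives the next term.

hdthdtdthdthdtdthdtdt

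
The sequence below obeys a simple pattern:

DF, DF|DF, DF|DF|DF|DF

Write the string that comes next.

Each string is two copies of the previous one joined by '|'.
One more doubling of DF|DF|DF|DF gives the answer.

DF|DF|DF|DF|DF|DF|DF|DF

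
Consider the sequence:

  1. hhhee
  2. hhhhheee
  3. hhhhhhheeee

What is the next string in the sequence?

Each string has the form h^{2n+1} e^{n+1} (n = 1, 2, …).
Setting n = 4 gives 9, 5 characters in each block.

hhhhhhhhheeeee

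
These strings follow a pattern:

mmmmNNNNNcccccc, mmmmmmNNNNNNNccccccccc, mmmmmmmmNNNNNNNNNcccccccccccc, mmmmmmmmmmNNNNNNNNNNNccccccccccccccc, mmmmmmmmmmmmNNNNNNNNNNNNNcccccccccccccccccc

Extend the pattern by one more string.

Term n consists of 2n m's, followed by 2n+1 N's, followed by 3n c's, where the shown terms are n = 2, 3, 4, 5, 6.
Setting n = 7 gives 14, 15, 21 characters in each block.

mmmmmmmmmmmmmmNNNNNNNNNNNNNNNccccccccccccccccccccc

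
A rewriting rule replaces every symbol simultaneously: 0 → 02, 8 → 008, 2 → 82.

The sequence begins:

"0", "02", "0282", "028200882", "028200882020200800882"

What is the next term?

Applying the rule to each of the 21 symbols of 028200882020200800882 gives the pieces 02 82 008 82 02 02 008 008 82 02 82 02 82 02 02 008 02 02 008 008 82, which concatenate to the answer.

028200882020200800882028202820202008020200800882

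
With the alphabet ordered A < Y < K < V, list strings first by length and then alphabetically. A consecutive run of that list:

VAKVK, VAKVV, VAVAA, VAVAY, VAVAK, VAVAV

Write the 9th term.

VAVYK

Advancing 3 positions from VAVAV through VAVAV → VAVYA → VAVYY reaches term 9.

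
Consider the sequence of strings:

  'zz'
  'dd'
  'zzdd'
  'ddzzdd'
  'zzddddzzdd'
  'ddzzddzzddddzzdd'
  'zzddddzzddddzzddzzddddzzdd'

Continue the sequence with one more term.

Each term (from the third on) is the two preceding terms concatenated in order: term 3 = zz·dd = zzdd.
Continuing: ddzzddzzddddzzdd · zzddddzzddddzzddzzddddzzdd gives term 8.

ddzzddzzddddzzddzzddddzzddddzzddzzddddzzdd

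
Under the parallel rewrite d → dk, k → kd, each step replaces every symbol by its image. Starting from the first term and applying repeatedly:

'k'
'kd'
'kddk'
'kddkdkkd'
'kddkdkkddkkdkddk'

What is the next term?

kddkdkkddkkdkddkdkkdkddkkddkdkkd

Applying the rule to each of the 16 symbols of kddkdkkddkkdkddk gives the pieces kd dk dk kd dk kd kd dk dk kd kd dk kd dk dk kd, which concatenate to the answer.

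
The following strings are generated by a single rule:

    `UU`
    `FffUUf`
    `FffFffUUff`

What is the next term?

Every step adds Fff to the front and f to the end of the previous string.
One more step from FffFffUUff gives the answer.

FffFffFffUUfff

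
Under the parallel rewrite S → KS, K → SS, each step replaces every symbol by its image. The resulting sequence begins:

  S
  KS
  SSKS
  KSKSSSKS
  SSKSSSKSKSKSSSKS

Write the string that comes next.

KSKSSSKSKSKSSSKSSSKSSSKSKSKSSSKS

Applying the rule to each of the 16 symbols of SSKSSSKSKSKSSSKS gives the pieces KS KS SS KS KS KS SS KS SS KS SS KS KS KS SS KS, which concatenate to the answer.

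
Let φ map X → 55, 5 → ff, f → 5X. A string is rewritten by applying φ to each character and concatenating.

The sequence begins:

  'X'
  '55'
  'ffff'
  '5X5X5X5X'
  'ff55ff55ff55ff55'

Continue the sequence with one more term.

Rewriting the 16 symbols of ff55ff55ff55ff55 one by one yields 5X 5X ff ff 5X 5X ff ff 5X 5X ff ff 5X 5X ff ff; concatenated:

5X5Xffff5X5Xffff5X5Xffff5X5Xffff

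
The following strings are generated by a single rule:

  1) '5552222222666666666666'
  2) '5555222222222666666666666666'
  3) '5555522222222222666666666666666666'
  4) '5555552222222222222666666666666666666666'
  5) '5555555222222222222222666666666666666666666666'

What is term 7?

5555555552222222222222222222666666666666666666666666666666

Reading off run lengths: 5 runs 3, 4, 5, 6, 7; 2 runs 7, 9, 11, 13, 15; 6 runs 12, 15, 18, 21, 24 — each is linear in n, where the shown terms are n = 3, 4, 5, 6, 7.
Setting n = 9 gives 9, 19, 30 characters in each block.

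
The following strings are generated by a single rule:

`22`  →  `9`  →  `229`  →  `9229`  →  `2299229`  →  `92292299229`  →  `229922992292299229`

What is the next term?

This is a Fibonacci-style word recurrence s(k) = s(k−2)·s(k−1): e.g. 22·9 = 229.
So term 8 is 92292299229·229922992292299229.

92292299229229922992292299229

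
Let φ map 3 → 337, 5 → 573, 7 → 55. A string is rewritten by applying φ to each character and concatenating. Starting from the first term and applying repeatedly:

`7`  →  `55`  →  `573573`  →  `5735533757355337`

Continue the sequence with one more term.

57355337573573337337555735533757357333733755

Applying the rule to each of the 16 symbols of 5735533757355337 gives the pieces 573 55 337 573 573 337 337 55 573 55 337 573 573 337 337 55, which concatenate to the answer.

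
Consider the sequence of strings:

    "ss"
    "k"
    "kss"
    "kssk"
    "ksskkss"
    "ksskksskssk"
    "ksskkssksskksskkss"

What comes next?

Each term (from the third on) is the previous term followed by the one before it: term 3 = k·ss = kss.
Continuing: ksskkssksskksskkss · ksskksskssk gives term 8.

ksskkssksskksskkssksskksskssk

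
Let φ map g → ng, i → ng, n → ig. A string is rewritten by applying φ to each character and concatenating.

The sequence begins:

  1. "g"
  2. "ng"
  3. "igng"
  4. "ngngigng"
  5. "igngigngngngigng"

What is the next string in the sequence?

ngngigngngngigngigngigngngngigng

Replace each of the 16 characters of igngigngngngigng in place — ng ng ig ng ng ng ig ng ig ng ig ng ng ng ig ng — and concatenate.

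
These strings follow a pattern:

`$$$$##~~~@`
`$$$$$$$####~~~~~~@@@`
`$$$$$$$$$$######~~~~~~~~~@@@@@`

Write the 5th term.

$$$$$$$$$$$$$$$$##########~~~~~~~~~~~~~~~@@@@@@@@@

Term n consists of 3n+1 $'s, followed by 2n #'s, followed by 3n ~'s, followed by 2n-1 @'s (n = 1, 2, …).
For term 5, n = 5, so the run lengths are 16, 10, 15, 9.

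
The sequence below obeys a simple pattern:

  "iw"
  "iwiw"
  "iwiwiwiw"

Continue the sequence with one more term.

iwiwiwiwiwiwiwiw

Every step duplicates the string.
So the next term is two copies of iwiwiwiw.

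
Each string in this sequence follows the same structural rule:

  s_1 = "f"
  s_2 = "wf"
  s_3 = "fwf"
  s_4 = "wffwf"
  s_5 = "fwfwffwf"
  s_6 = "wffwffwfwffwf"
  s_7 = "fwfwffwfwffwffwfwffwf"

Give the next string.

From term 3 onward, concatenate the second-to-last term with the last: f·wf = fwf, wf·fwf = wffwf, …
The next term joins wffwffwfwffwf and fwfwffwfwffwffwfwffwf.

wffwffwfwffwffwfwffwfwffwffwfwffwf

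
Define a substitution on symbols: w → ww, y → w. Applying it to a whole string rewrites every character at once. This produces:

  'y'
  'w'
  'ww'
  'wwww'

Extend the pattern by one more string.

wwwwwwww

Apply φ to wwww symbol by symbol: w→ww, w→ww, w→ww, w→ww; joined: ww ww ww ww.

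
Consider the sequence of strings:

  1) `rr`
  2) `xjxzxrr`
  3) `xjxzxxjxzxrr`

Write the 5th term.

xjxzxxjxzxxjxzxxjxzxrr

The strings grow by a fixed prefix xjxzx each time.
From xjxzxxjxzxrr, 2 further steps: xjxzxxjxzxrr → xjxzxxjxzxxjxzxrr → (answer).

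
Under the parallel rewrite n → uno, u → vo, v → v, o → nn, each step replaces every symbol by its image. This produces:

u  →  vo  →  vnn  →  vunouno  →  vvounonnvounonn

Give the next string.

vvnnvounonnunounovnnvounonnunouno

φ(vvounonnvounonn) expands symbol-by-symbol to v v nn vo uno nn uno uno v nn vo uno nn uno uno; joining the 15 pieces gives the next term.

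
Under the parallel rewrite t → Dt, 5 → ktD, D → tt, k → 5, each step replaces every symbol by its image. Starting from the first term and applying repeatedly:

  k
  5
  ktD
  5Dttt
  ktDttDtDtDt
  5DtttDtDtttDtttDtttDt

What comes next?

ktDttDtDtDtttDtttDtDtDtttDtDtDtttDtDtDtttDt

Applying the rule to each of the 21 symbols of 5DtttDtDtttDtttDtttDt gives the pieces ktD tt Dt Dt Dt tt Dt tt Dt Dt Dt tt Dt Dt Dt tt Dt Dt Dt tt Dt, which concatenate to the answer.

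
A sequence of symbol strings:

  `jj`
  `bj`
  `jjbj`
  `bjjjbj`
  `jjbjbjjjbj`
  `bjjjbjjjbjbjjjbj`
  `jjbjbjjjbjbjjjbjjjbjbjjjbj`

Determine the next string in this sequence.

Each term (from the third on) is the two preceding terms concatenated in order: term 3 = jj·bj = jjbj.
So term 8 is bjjjbjjjbjbjjjbj·jjbjbjjjbjbjjjbjjjbjbjjjbj.

bjjjbjjjbjbjjjbjjjbjbjjjbjbjjjbjjjbjbjjjbj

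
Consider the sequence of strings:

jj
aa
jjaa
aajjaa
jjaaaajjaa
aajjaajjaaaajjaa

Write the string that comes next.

jjaaaajjaaaajjaajjaaaajjaa

Each term (from the third on) is the two preceding terms concatenated in order: term 3 = jj·aa = jjaa.
The next term joins jjaaaajjaa and aajjaajjaaaajjaa.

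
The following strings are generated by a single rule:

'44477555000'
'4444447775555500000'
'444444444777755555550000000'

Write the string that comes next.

Each string has the form 4^{3n} 7^{n+1} 5^{2n+1} 0^{2n+1} (n = 1, 2, …).
For the next term, n = 4, so the run lengths are 12, 5, 9, 9.

44444444444477777555555555000000000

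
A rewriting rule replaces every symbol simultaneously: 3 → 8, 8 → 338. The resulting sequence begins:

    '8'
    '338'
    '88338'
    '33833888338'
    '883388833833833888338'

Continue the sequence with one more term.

3383388833833833888338883388833833833888338

Replace each of the 21 characters of 883388833833833888338 in place — 338 338 8 8 338 338 338 8 8 338 8 8 338 8 8 338 338 338 8 8 338 — and concatenate.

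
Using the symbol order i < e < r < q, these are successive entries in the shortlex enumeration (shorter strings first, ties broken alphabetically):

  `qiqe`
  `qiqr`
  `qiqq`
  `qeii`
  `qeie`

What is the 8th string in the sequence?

Advancing 3 positions from qeie through qeie → qeir → qeiq reaches term 8.

qeei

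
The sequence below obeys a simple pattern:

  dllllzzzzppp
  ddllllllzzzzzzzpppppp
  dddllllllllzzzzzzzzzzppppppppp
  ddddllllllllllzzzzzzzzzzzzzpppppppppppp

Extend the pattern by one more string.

Term n consists of n d's, followed by 2n+2 l's, followed by 3n+1 z's, followed by 3n p's (n = 1, 2, …).
At n = 5 the blocks have lengths 5, 12, 16, 15.

dddddllllllllllllzzzzzzzzzzzzzzzzppppppppppppppp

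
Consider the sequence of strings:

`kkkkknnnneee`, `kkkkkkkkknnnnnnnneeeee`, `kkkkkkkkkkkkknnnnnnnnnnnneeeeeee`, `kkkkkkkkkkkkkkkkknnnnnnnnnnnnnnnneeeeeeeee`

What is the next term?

kkkkkkkkkkkkkkkkkkkkknnnnnnnnnnnnnnnnnnnneeeeeeeeeee

Each string has the form k^{4n+1} n^{4n} e^{2n+1} (n = 1, 2, …).
Setting n = 5 gives 21, 20, 11 characters in each block.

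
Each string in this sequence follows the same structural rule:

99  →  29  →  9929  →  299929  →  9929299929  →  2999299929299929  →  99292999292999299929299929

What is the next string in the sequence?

299929992929992999292999292999299929299929

From term 3 onward, concatenate the second-to-last term with the last: 99·29 = 9929, 29·9929 = 299929, …
Continuing: 2999299929299929 · 99292999292999299929299929 gives term 8.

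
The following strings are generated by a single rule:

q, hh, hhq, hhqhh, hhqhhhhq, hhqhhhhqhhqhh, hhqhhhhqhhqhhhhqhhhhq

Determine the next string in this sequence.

hhqhhhhqhhqhhhhqhhhhqhhqhhhhqhhqhh

Each term (from the third on) is the previous term followed by the one before it: term 3 = hh·q = hhq.
Continuing: hhqhhhhqhhqhhhhqhhhhq · hhqhhhhqhhqhh gives term 8.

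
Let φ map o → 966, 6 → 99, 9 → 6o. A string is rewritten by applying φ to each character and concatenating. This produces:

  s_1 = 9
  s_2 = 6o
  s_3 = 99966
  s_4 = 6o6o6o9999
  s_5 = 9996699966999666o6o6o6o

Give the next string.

6o6o6o99996o6o6o99996o6o6o999999966999669996699966

Applying the rule to each of the 23 symbols of 9996699966999666o6o6o6o gives the pieces 6o 6o 6o 99 99 6o 6o 6o 99 99 6o 6o 6o 99 99 99 966 99 966 99 966 99 966, which concatenate to the answer.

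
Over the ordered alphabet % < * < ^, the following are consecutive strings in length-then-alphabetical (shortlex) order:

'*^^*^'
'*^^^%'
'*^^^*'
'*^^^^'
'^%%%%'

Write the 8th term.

Continuing the enumeration 3 steps past ^%%%%: ^%%%% → ^%%%* → ^%%%^ → (answer).

^%%*%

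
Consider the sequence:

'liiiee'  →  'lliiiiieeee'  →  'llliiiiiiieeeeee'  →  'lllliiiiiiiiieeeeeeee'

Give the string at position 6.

Each string has the form l^{n} i^{2n+1} e^{2n} (n = 1, 2, …).
For term 6, n = 6, so the run lengths are 6, 13, 12.

lllllliiiiiiiiiiiiieeeeeeeeeeee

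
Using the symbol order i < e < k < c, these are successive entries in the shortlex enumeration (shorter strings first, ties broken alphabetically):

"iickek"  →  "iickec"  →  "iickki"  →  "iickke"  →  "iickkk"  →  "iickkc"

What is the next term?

iickci

Treat iickkc as a base-4 numeral over the given alphabet and add one, carrying through any trailing c's.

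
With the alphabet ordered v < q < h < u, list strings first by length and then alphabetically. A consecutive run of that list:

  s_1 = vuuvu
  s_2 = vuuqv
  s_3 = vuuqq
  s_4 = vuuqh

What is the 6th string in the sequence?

Stepping forward 2 times from vuuqh: vuuqh → vuuqu, then the target.

vuuhv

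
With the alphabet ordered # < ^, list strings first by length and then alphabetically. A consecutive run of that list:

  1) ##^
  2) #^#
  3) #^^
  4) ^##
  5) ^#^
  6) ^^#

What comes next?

^^^

Find the rightmost character of ^^# below ^, bump it to the next letter, and reset everything to its right to #.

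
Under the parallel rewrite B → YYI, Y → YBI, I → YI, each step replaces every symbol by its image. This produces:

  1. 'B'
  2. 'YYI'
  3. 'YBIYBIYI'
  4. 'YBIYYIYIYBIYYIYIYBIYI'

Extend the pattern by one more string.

YBIYYIYIYBIYBIYIYBIYIYBIYYIYIYBIYBIYIYBIYIYBIYYIYIYBIYI

φ(YBIYYIYIYBIYYIYIYBIYI) expands symbol-by-symbol to YBI YYI YI YBI YBI YI YBI YI YBI YYI YI YBI YBI YI YBI YI YBI YYI YI YBI YI; joining the 21 pieces gives the next term.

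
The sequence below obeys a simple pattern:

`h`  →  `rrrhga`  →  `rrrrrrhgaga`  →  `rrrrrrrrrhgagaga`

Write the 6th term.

Every step adds rrr to the front and ga to the end of the previous string.
From rrrrrrrrrhgagaga, 2 further steps: rrrrrrrrrhgagaga → rrrrrrrrrrrrhgagagaga → (answer).

rrrrrrrrrrrrrrrhgagagagaga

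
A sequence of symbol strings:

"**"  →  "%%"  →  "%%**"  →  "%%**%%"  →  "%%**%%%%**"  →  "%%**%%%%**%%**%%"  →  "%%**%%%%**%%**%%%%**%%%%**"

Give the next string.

%%**%%%%**%%**%%%%**%%%%**%%**%%%%**%%**%%

This is a Fibonacci-style word recurrence s(k) = s(k−1)·s(k−2): e.g. %%·** = %%**.
Continuing: %%**%%%%**%%**%%%%**%%%%** · %%**%%%%**%%**%% gives term 8.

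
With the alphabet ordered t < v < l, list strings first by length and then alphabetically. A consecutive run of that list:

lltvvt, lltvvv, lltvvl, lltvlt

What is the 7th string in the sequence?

Advancing 3 positions from lltvlt through lltvlt → lltvlv → lltvll reaches term 7.

lltltt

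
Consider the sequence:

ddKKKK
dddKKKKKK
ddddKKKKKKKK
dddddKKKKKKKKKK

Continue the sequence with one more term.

Reading off run lengths: d runs 2, 3, 4, 5; K runs 4, 6, 8, 10 — each is linear in n, where the shown terms are n = 2, 3, 4, 5.
At n = 6 the blocks have lengths 6, 12.

ddddddKKKKKKKKKKKK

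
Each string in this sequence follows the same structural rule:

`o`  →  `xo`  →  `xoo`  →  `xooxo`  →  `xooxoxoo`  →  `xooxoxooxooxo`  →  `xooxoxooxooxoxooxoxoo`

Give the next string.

xooxoxooxooxoxooxoxooxooxoxooxooxo

From term 3 onward, concatenate the last term with the second-to-last: xo·o = xoo, xoo·xo = xooxo, …
So term 8 is xooxoxooxooxoxooxoxoo·xooxoxooxooxo.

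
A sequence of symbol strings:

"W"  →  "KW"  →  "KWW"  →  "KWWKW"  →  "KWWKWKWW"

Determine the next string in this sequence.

KWWKWKWWKWWKW

Each term (from the third on) is the previous term followed by the one before it: term 3 = KW·W = KWW.
The next term joins KWWKWKWW and KWWKW.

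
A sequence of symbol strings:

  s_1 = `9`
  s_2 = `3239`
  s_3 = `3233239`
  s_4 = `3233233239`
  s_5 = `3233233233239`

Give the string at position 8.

3233233233233233233239

Each term is the previous one with 323 prepended.
From 3233233233239, 3 further steps: 3233233233239 → 3233233233233239 → 3233233233233233239 → (answer).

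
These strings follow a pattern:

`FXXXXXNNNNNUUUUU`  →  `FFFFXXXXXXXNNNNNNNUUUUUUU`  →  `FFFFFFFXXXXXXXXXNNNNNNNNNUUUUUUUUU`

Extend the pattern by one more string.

FFFFFFFFFFXXXXXXXXXXXNNNNNNNNNNNUUUUUUUUUUU

The n-th term is 3n-2 F's then 2n+3 X's then 2n+3 N's then 2n+3 U's (n = 1, 2, …).
At n = 4 the blocks have lengths 10, 11, 11, 11.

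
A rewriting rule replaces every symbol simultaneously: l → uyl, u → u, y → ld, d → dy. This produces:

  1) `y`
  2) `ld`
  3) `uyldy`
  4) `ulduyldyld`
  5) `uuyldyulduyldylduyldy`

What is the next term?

uulduyldylduuyldyulduyldylduyldyulduyldyld

Applying the rule to each of the 21 symbols of uuyldyulduyldylduyldy gives the pieces u u ld uyl dy ld u uyl dy u ld uyl dy ld uyl dy u ld uyl dy ld, which concatenate to the answer.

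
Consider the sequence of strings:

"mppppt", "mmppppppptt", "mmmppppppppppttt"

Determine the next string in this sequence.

mmmmppppppppppppptttt

Reading off run lengths: m runs 1, 2, 3; p runs 4, 7, 10; t runs 1, 2, 3 — each is linear in n (n = 1, 2, …).
For the next term, n = 4, so the run lengths are 4, 13, 4.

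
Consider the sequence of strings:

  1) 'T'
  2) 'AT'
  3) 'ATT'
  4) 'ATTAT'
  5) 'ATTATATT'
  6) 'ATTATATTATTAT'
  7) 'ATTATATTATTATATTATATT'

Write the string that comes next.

From term 3 onward, concatenate the last term with the second-to-last: AT·T = ATT, ATT·AT = ATTAT, …
So term 8 is ATTATATTATTATATTATATT·ATTATATTATTAT.

ATTATATTATTATATTATATTATTATATTATTAT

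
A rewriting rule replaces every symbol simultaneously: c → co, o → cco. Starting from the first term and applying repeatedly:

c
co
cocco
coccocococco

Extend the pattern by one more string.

Rewriting each symbol of coccocococco: c→co, o→cco, c→co, c→co, o→cco, c→co, o→cco, c→co, o→cco, c→co, c→co, o→cco, which concatenates to co cco co co cco co cco co cco co co cco.

coccocococcococcococcocococco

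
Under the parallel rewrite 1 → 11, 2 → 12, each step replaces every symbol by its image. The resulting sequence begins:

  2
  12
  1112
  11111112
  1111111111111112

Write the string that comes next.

Rewriting the 16 symbols of 1111111111111112 one by one yields 11 11 11 11 11 11 11 11 11 11 11 11 11 11 11 12; concatenated:

11111111111111111111111111111112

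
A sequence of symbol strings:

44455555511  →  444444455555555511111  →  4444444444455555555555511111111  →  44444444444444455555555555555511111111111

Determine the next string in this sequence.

444444444444444444455555555555555555511111111111111

Each string has the form 4^{4n-1} 5^{3n+3} 1^{3n-1} (n = 1, 2, …).
Setting n = 5 gives 19, 18, 14 characters in each block.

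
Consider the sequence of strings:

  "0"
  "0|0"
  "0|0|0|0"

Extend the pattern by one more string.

s(k+1) = s(k)·|·s(k) — each term doubles the last with '|' between the halves.
One more doubling of 0|0|0|0 gives the answer.

0|0|0|0|0|0|0|0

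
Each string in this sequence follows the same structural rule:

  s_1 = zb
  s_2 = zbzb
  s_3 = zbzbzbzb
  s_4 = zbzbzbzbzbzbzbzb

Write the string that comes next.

Every step duplicates the string.
Doubling zbzbzbzbzbzbzbzb:

zbzbzbzbzbzbzbzbzbzbzbzbzbzbzbzb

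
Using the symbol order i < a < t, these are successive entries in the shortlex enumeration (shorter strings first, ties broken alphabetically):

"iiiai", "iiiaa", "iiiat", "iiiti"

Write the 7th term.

iiaii

Advancing 3 positions from iiiti through iiiti → iiita → iiitt reaches term 7.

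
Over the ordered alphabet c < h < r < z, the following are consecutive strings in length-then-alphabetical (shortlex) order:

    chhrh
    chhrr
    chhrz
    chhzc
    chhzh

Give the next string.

chhzr

The successor of chhzh increments the rightmost position that isn't already z and resets every position after it to c.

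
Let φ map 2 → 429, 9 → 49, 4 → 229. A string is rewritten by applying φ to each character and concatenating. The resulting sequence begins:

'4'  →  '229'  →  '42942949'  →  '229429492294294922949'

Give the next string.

Rewriting the 21 symbols of 229429492294294922949 one by one yields 429 429 49 229 429 49 229 49 429 429 49 229 429 49 229 49 429 429 49 229 49; concatenated:

4294294922942949229494294294922942949229494294294922949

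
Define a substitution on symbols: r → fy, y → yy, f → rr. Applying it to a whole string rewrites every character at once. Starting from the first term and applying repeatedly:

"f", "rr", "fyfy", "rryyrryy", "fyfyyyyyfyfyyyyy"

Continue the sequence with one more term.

Rewriting the 16 symbols of fyfyyyyyfyfyyyyy one by one yields rr yy rr yy yy yy yy yy rr yy rr yy yy yy yy yy; concatenated:

rryyrryyyyyyyyyyrryyrryyyyyyyyyy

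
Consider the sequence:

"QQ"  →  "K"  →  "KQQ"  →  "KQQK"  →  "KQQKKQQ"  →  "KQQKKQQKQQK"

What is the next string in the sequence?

KQQKKQQKQQKKQQKKQQ

This is a Fibonacci-style word recurrence s(k) = s(k−1)·s(k−2): e.g. K·QQ = KQQ.
The next term joins KQQKKQQKQQK and KQQKKQQ.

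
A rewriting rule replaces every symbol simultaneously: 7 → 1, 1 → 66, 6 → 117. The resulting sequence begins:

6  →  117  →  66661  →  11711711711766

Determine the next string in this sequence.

66661666616666166661117117

φ(11711711711766) expands symbol-by-symbol to 66 66 1 66 66 1 66 66 1 66 66 1 117 117; joining the 14 pieces gives the next term.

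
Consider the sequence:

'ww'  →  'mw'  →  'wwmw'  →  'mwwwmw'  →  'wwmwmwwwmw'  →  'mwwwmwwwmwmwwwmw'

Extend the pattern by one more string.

This is a Fibonacci-style word recurrence s(k) = s(k−2)·s(k−1): e.g. ww·mw = wwmw.
Continuing: wwmwmwwwmw · mwwwmwwwmwmwwwmw gives term 7.

wwmwmwwwmwmwwwmwwwmwmwwwmw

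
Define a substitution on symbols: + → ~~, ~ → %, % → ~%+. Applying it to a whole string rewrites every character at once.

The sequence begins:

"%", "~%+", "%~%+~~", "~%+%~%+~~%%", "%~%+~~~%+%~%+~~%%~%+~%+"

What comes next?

~%+%~%+~~%%%~%+~~~%+%~%+~~%%~%+~%+%~%+~~%~%+~~

Replace each of the 23 characters of %~%+~~~%+%~%+~~%%~%+~%+ in place — ~%+ % ~%+ ~~ % % % ~%+ ~~ ~%+ % ~%+ ~~ % % ~%+ ~%+ % ~%+ ~~ % ~%+ ~~ — and concatenate.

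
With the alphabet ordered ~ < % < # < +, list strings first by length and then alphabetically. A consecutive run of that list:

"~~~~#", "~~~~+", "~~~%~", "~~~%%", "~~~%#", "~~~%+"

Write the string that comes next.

~~~#~

The successor of ~~~%+ increments the rightmost position that isn't already + and resets every position after it to ~.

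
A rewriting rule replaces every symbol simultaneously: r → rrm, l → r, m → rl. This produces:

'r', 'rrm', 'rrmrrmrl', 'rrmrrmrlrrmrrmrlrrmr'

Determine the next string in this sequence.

Applying the rule to each of the 20 symbols of rrmrrmrlrrmrrmrlrrmr gives the pieces rrm rrm rl rrm rrm rl rrm r rrm rrm rl rrm rrm rl rrm r rrm rrm rl rrm, which concatenate to the answer.

rrmrrmrlrrmrrmrlrrmrrrmrrmrlrrmrrmrlrrmrrrmrrmrlrrm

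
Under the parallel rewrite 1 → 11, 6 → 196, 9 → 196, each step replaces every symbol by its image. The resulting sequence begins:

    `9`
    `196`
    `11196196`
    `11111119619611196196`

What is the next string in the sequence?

Applying the rule to each of the 20 symbols of 11111119619611196196 gives the pieces 11 11 11 11 11 11 11 196 196 11 196 196 11 11 11 196 196 11 196 196, which concatenate to the answer.

111111111111111961961119619611111119619611196196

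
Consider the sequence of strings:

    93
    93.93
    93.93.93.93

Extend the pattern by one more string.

93.93.93.93.93.93.93.93

Every step duplicates the string with '.' between the halves.
So the next term is two copies of 93.93.93.93 with '.' between the halves.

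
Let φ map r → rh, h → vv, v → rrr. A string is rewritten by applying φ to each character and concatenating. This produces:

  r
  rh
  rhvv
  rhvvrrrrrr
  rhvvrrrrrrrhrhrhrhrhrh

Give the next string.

φ(rhvvrrrrrrrhrhrhrhrhrh) expands symbol-by-symbol to rh vv rrr rrr rh rh rh rh rh rh rh vv rh vv rh vv rh vv rh vv rh vv; joining the 22 pieces gives the next term.

rhvvrrrrrrrhrhrhrhrhrhrhvvrhvvrhvvrhvvrhvvrhvv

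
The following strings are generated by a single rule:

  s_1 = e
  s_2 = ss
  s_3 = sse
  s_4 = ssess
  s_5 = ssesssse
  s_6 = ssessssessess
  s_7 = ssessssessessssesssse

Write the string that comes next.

ssessssessessssessssessessssessess

This is a Fibonacci-style word recurrence s(k) = s(k−1)·s(k−2): e.g. ss·e = sse.
The next term joins ssessssessessssesssse and ssessssessess.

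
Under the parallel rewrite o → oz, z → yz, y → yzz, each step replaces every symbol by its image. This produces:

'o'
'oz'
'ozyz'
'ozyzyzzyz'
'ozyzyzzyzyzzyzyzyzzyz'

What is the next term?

φ(ozyzyzzyzyzzyzyzyzzyz) expands symbol-by-symbol to oz yz yzz yz yzz yz yz yzz yz yzz yz yz yzz yz yzz yz yzz yz yz yzz yz; joining the 21 pieces gives the next term.

ozyzyzzyzyzzyzyzyzzyzyzzyzyzyzzyzyzzyzyzzyzyzyzzyz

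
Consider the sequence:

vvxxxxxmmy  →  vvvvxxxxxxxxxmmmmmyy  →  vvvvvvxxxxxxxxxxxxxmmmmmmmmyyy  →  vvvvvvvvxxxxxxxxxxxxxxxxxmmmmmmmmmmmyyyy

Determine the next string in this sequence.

Each string has the form v^{2n} x^{4n+1} m^{3n-1} y^{n} (n = 1, 2, …).
At n = 5 the blocks have lengths 10, 21, 14, 5.

vvvvvvvvvvxxxxxxxxxxxxxxxxxxxxxmmmmmmmmmmmmmmyyyyy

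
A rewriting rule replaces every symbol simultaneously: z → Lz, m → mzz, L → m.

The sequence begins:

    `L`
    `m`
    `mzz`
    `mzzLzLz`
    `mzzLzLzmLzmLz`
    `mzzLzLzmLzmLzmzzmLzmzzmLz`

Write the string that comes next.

mzzLzLzmLzmLzmzzmLzmzzmLzmzzLzLzmzzmLzmzzLzLzmzzmLz

φ(mzzLzLzmLzmLzmzzmLzmzzmLz) expands symbol-by-symbol to mzz Lz Lz m Lz m Lz mzz m Lz mzz m Lz mzz Lz Lz mzz m Lz mzz Lz Lz mzz m Lz; joining the 25 pieces gives the next term.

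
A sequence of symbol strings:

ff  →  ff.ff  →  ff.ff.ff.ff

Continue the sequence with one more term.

Every step duplicates the string with '.' between the halves.
Doubling ff.ff.ff.ff with '.' between the halves:

ff.ff.ff.ff.ff.ff.ff.ff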